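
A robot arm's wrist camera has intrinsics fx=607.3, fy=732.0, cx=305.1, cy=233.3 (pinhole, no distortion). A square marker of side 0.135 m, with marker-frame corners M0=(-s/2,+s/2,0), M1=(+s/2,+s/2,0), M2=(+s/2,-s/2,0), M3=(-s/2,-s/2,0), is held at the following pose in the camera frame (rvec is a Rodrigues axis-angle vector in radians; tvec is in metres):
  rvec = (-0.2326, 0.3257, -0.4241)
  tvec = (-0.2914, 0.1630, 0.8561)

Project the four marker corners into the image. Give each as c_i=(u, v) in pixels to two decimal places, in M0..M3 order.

Intrinsics K: fx=607.3, fy=732.0, cx=305.1, cy=233.3
Marker side s = 0.135 m; corners in marker frame (Z=0):
  M0 = (-0.0675, +0.0675, 0)
  M1 = (+0.0675, +0.0675, 0)
  M2 = (+0.0675, -0.0675, 0)
  M3 = (-0.0675, -0.0675, 0)
rvec = (-0.2326, 0.3257, -0.4241), |rvec| = θ = 0.58313 rad = 33.411°
Rodrigues: sinθ=0.55064, 1−cosθ=0.16526; R = I + sinθ·[k]× + (1−cosθ)·[k]×²:
    [+0.86104 +0.36365 +0.35549]
    [-0.43729 +0.88630 +0.15251]
    [-0.25961 -0.28677 +0.92215]
t = (-0.2914, 0.1630, 0.8561) m
M0: Pc = R·M0+t = (-0.32497, +0.25234, +0.85427); u = 607.3·(-0.32497)/0.85427 + 305.1 = 74.0758, v = 732.0·(+0.25234)/0.85427 + 233.3 = 449.5255
M1: Pc = R·M1+t = (-0.20873, +0.19331, +0.81922); u = 607.3·(-0.20873)/0.81922 + 305.1 = 150.3625, v = 732.0·(+0.19331)/0.81922 + 233.3 = 406.0273
M2: Pc = R·M2+t = (-0.25783, +0.07366, +0.85793); u = 607.3·(-0.25783)/0.85793 + 305.1 = 122.5938, v = 732.0·(+0.07366)/0.85793 + 233.3 = 296.1461
M3: Pc = R·M3+t = (-0.37407, +0.13269, +0.89298); u = 607.3·(-0.37407)/0.89298 + 305.1 = 50.7042, v = 732.0·(+0.13269)/0.89298 + 233.3 = 342.0711

c0=(74.08, 449.53) c1=(150.36, 406.03) c2=(122.59, 296.15) c3=(50.70, 342.07)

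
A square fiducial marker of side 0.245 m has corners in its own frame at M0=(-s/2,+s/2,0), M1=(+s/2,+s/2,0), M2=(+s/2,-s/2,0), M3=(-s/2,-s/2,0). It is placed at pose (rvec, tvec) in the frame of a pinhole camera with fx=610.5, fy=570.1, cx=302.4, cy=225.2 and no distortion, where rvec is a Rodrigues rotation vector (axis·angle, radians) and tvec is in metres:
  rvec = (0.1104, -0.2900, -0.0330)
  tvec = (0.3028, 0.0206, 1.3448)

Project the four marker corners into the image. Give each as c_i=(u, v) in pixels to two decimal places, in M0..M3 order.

c0=(388.86, 289.02) c1=(487.36, 280.99) c2=(489.30, 180.53) c3=(388.80, 183.34)

Intrinsics K: fx=610.5, fy=570.1, cx=302.4, cy=225.2
Marker side s = 0.245 m; corners in marker frame (Z=0):
  M0 = (-0.1225, +0.1225, 0)
  M1 = (+0.1225, +0.1225, 0)
  M2 = (+0.1225, -0.1225, 0)
  M3 = (-0.1225, -0.1225, 0)
rvec = (0.1104, -0.2900, -0.0330), |rvec| = θ = 0.31205 rad = 17.879°
Rodrigues: sinθ=0.30701, 1−cosθ=0.04829; R = I + sinθ·[k]× + (1−cosθ)·[k]×²:
    [+0.95775 +0.01659 -0.28712]
    [-0.04835 +0.99342 -0.10387]
    [+0.28351 +0.11336 +0.95225]
t = (0.3028, 0.0206, 1.3448) m
M0: Pc = R·M0+t = (+0.18751, +0.14822, +1.32396); u = 610.5·(+0.18751)/1.32396 + 302.4 = 388.8631, v = 570.1·(+0.14822)/1.32396 + 225.2 = 289.0221
M1: Pc = R·M1+t = (+0.42216, +0.13637, +1.39342); u = 610.5·(+0.42216)/1.39342 + 302.4 = 487.3601, v = 570.1·(+0.13637)/1.39342 + 225.2 = 280.9946
M2: Pc = R·M2+t = (+0.41809, -0.10702, +1.36564); u = 610.5·(+0.41809)/1.36564 + 302.4 = 489.3049, v = 570.1·(-0.10702)/1.36564 + 225.2 = 180.5253
M3: Pc = R·M3+t = (+0.18344, -0.09517, +1.29618); u = 610.5·(+0.18344)/1.29618 + 302.4 = 388.8016, v = 570.1·(-0.09517)/1.29618 + 225.2 = 183.3409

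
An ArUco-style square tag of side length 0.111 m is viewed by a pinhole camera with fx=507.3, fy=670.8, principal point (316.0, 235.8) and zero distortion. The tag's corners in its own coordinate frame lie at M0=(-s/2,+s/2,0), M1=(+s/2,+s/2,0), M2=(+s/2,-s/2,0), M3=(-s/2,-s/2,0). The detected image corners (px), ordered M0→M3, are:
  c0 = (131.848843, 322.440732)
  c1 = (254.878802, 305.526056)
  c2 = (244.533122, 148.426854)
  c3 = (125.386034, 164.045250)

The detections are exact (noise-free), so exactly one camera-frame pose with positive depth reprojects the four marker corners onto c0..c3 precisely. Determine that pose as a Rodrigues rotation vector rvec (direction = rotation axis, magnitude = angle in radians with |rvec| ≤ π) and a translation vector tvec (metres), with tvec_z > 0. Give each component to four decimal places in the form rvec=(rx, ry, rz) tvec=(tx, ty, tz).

Intrinsics K: fx=507.3, fy=670.8, cx=316.0, cy=235.8
Marker side s = 0.111 m; corners in marker frame (Z=0):
  M0 = (-0.0555, +0.0555, 0)
  M1 = (+0.0555, +0.0555, 0)
  M2 = (+0.0555, -0.0555, 0)
  M3 = (-0.0555, -0.0555, 0)
Detected image corners:
  c0 = (131.848843, 322.440732) px
  c1 = (254.878802, 305.526056) px
  c2 = (244.533122, 148.426854) px
  c3 = (125.386034, 164.045250) px
Planar DLT: solve 8×8 A·h = b for H (H[2,2]=1):
  H  [+1098.91359 +20.53361 +189.24122]
  H  [-136.12301 +1352.49620 +233.81195]
  H  [+0.04393 -0.29194 +1.00000]
B = K⁻¹H; ‖b₁‖=2.150405, ‖b₂‖=2.150405; λ = 2/(‖b₁‖+‖b₂‖) = 0.465029, sign → tz>0 ⇒ λ=+0.465029
r₁ = λ·B[:,0] = (+0.99462,-0.10155,+0.02043); r₂ = λ·B[:,1] = (+0.10339,+0.98533,-0.13576)
r₃ = r₁×r₂ = (-0.00634,+0.13714,+0.99053); SVD([r₁ r₂ r₃]) → R = UVᵀ:
  R  [+0.99462 +0.10339 -0.00634]
  R  [-0.10155 +0.98533 +0.13714]
  R  [+0.02043 -0.13576 +0.99053]
t = (-0.11620, -0.00138, +0.46503) m
tr R = 2.970485; θ = arccos((tr R − 1)/2) = 0.172011 rad = 9.855°
axis k = ((R−Rᵀ)₃₂, (R−Rᵀ)₁₃, (R−Rᵀ)₂₁) / (2 sinθ) = (-0.797184, -0.078198, -0.598650)
rvec = θ·k = (-0.137124, -0.013451, -0.102974)

rvec=(-0.1371, -0.0135, -0.1030) tvec=(-0.1162, -0.0014, 0.4650)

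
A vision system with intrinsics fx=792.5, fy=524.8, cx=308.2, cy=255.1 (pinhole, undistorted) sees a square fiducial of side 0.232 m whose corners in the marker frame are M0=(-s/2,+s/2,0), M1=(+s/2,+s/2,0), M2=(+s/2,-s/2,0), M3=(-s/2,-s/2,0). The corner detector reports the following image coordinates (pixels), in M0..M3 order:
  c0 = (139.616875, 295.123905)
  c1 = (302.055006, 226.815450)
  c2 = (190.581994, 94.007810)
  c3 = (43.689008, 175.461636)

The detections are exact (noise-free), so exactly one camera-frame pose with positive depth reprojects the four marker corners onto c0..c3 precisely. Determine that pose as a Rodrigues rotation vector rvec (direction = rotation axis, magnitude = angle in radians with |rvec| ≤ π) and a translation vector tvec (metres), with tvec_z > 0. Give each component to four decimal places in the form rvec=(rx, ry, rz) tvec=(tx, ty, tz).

rvec=(0.0342, 0.4473, -0.5147) tvec=(-0.1521, -0.0887, 0.8353)

Intrinsics K: fx=792.5, fy=524.8, cx=308.2, cy=255.1
Marker side s = 0.232 m; corners in marker frame (Z=0):
  M0 = (-0.1160, +0.1160, 0)
  M1 = (+0.1160, +0.1160, 0)
  M2 = (+0.1160, -0.1160, 0)
  M3 = (-0.1160, -0.1160, 0)
Detected image corners:
  c0 = (139.616875, 295.123905) px
  c1 = (302.055006, 226.815450) px
  c2 = (190.581994, 94.007810) px
  c3 = (43.689008, 175.461636) px
Planar DLT: solve 8×8 A·h = b for H (H[2,2]=1):
  H  [+580.95772 +429.02982 +163.88644]
  H  [-422.98826 +523.73248 +199.35254]
  H  [-0.50499 -0.09464 +1.00000]
B = K⁻¹H; ‖b₁‖=1.197122, ‖b₂‖=1.197122; λ = 2/(‖b₁‖+‖b₂‖) = 0.835337, sign → tz>0 ⇒ λ=+0.835337
r₁ = λ·B[:,0] = (+0.77641,-0.46823,-0.42184); r₂ = λ·B[:,1] = (+0.48296,+0.87206,-0.07905)
r₃ = r₁×r₂ = (+0.40489,-0.14235,+0.90322); SVD([r₁ r₂ r₃]) → R = UVᵀ:
  R  [+0.77641 +0.48296 +0.40489]
  R  [-0.46823 +0.87206 -0.14235]
  R  [-0.42184 -0.07905 +0.90322]
t = (-0.15211, -0.08873, +0.83534) m
tr R = 2.551694; θ = arccos((tr R − 1)/2) = 0.682740 rad = 39.118°
axis k = ((R−Rᵀ)₃₂, (R−Rᵀ)₁₃, (R−Rᵀ)₂₁) / (2 sinθ) = (+0.050165, +0.655172, -0.753813)
rvec = θ·k = (+0.034250, +0.447312, -0.514658)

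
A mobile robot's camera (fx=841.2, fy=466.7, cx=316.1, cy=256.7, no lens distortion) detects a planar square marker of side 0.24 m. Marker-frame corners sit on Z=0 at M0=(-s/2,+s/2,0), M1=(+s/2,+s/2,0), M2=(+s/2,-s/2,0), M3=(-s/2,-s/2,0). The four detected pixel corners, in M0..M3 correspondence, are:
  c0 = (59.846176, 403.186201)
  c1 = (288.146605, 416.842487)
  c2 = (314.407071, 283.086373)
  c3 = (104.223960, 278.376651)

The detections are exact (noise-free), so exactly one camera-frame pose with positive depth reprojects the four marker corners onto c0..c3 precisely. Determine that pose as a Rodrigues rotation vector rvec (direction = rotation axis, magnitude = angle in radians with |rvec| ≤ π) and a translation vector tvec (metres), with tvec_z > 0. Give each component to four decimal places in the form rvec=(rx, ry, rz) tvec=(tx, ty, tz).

Intrinsics K: fx=841.2, fy=466.7, cx=316.1, cy=256.7
Marker side s = 0.24 m; corners in marker frame (Z=0):
  M0 = (-0.1200, +0.1200, 0)
  M1 = (+0.1200, +0.1200, 0)
  M2 = (+0.1200, -0.1200, 0)
  M3 = (-0.1200, -0.1200, 0)
Detected image corners:
  c0 = (59.846176, 403.186201) px
  c1 = (288.146605, 416.842487) px
  c2 = (314.407071, 283.086373) px
  c3 = (104.223960, 278.376651) px
Planar DLT: solve 8×8 A·h = b for H (H[2,2]=1):
  H  [+861.75499 -222.39049 +189.04271]
  H  [-52.70841 +404.66101 +342.23229]
  H  [-0.26090 -0.38635 +1.00000]
B = K⁻¹H; ‖b₁‖=1.152800, ‖b₂‖=1.152800; λ = 2/(‖b₁‖+‖b₂‖) = 0.867453, sign → tz>0 ⇒ λ=+0.867453
r₁ = λ·B[:,0] = (+0.97369,+0.02651,-0.22632); r₂ = λ·B[:,1] = (-0.10340,+0.93648,-0.33514)
r₃ = r₁×r₂ = (+0.20305,+0.34972,+0.91458); SVD([r₁ r₂ r₃]) → R = UVᵀ:
  R  [+0.97369 -0.10340 +0.20305]
  R  [+0.02651 +0.93648 +0.34972]
  R  [-0.22632 -0.33514 +0.91458]
t = (-0.13102, +0.15898, +0.86745) m
tr R = 2.824755; θ = arccos((tr R − 1)/2) = 0.421741 rad = 24.164°
axis k = ((R−Rᵀ)₃₂, (R−Rᵀ)₁₃, (R−Rᵀ)₂₁) / (2 sinθ) = (-0.836522, +0.524455, +0.158675)
rvec = θ·k = (-0.352796, +0.221184, +0.066920)

rvec=(-0.3528, 0.2212, 0.0669) tvec=(-0.1310, 0.1590, 0.8675)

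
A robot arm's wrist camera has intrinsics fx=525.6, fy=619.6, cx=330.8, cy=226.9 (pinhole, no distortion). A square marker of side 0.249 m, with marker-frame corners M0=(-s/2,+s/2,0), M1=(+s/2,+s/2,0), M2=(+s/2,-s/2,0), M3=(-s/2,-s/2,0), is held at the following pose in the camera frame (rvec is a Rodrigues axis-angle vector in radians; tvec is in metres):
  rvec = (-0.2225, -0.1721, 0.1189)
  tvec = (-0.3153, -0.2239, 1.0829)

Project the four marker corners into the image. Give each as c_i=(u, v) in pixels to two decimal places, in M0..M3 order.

Intrinsics K: fx=525.6, fy=619.6, cx=330.8, cy=226.9
Marker side s = 0.249 m; corners in marker frame (Z=0):
  M0 = (-0.1245, +0.1245, 0)
  M1 = (+0.1245, +0.1245, 0)
  M2 = (+0.1245, -0.1245, 0)
  M3 = (-0.1245, -0.1245, 0)
rvec = (-0.2225, -0.1721, 0.1189), |rvec| = θ = 0.30539 rad = 17.497°
Rodrigues: sinθ=0.30066, 1−cosθ=0.04627; R = I + sinθ·[k]× + (1−cosθ)·[k]×²:
    [+0.97829 -0.09806 -0.18256]
    [+0.13606 +0.96842 +0.20891]
    [+0.15631 -0.22921 +0.96074]
t = (-0.3153, -0.2239, 1.0829) m
M0: Pc = R·M0+t = (-0.44931, -0.12027, +1.03490); u = 525.6·(-0.44931)/1.03490 + 330.8 = 102.6091, v = 619.6·(-0.12027)/1.03490 + 226.9 = 154.8937
M1: Pc = R·M1+t = (-0.20571, -0.08639, +1.07382); u = 525.6·(-0.20571)/1.07382 + 330.8 = 230.1113, v = 619.6·(-0.08639)/1.07382 + 226.9 = 177.0516
M2: Pc = R·M2+t = (-0.18129, -0.32753, +1.13090); u = 525.6·(-0.18129)/1.13090 + 330.8 = 246.5412, v = 619.6·(-0.32753)/1.13090 + 226.9 = 47.4519
M3: Pc = R·M3+t = (-0.42489, -0.36141, +1.09198); u = 525.6·(-0.42489)/1.09198 + 330.8 = 126.2887, v = 619.6·(-0.36141)/1.09198 + 226.9 = 21.8327

c0=(102.61, 154.89) c1=(230.11, 177.05) c2=(246.54, 47.45) c3=(126.29, 21.83)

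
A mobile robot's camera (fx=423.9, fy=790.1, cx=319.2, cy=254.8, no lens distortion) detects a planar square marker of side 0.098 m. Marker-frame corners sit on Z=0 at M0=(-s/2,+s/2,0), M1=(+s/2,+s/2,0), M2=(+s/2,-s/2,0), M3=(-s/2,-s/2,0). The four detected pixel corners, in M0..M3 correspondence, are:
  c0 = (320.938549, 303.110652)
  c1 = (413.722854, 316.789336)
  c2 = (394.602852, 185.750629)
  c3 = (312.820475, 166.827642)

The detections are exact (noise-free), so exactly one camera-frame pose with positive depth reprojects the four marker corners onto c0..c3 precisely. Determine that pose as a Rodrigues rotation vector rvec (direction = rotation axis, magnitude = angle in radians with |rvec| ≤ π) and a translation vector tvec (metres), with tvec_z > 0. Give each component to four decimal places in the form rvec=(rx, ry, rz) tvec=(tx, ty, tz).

Intrinsics K: fx=423.9, fy=790.1, cx=319.2, cy=254.8
Marker side s = 0.098 m; corners in marker frame (Z=0):
  M0 = (-0.0490, +0.0490, 0)
  M1 = (+0.0490, +0.0490, 0)
  M2 = (+0.0490, -0.0490, 0)
  M3 = (-0.0490, -0.0490, 0)
Detected image corners:
  c0 = (320.938549, 303.110652) px
  c1 = (413.722854, 316.789336) px
  c2 = (394.602852, 185.750629) px
  c3 = (312.820475, 166.827642) px
Planar DLT: solve 8×8 A·h = b for H (H[2,2]=1):
  H  [+1091.65433 -355.12706 +361.27716]
  H  [+306.23855 +1028.89089 +238.84424]
  H  [+0.56804 -1.37484 +1.00000]
B = K⁻¹H; ‖b₁‖=2.230767, ‖b₂‖=2.230767; λ = 2/(‖b₁‖+‖b₂‖) = 0.448276, sign → tz>0 ⇒ λ=+0.448276
r₁ = λ·B[:,0] = (+0.96269,+0.09163,+0.25464); r₂ = λ·B[:,1] = (+0.08854,+0.78251,-0.61631)
r₃ = r₁×r₂ = (-0.25573,+0.61586,+0.74520); SVD([r₁ r₂ r₃]) → R = UVᵀ:
  R  [+0.96269 +0.08854 -0.25573]
  R  [+0.09163 +0.78251 +0.61586]
  R  [+0.25464 -0.61631 +0.74520]
t = (+0.04450, -0.00905, +0.44828) m
tr R = 2.490398; θ = arccos((tr R − 1)/2) = 0.729963 rad = 41.824°
axis k = ((R−Rᵀ)₃₂, (R−Rᵀ)₁₃, (R−Rᵀ)₂₁) / (2 sinθ) = (-0.923880, -0.382675, +0.002320)
rvec = θ·k = (-0.674398, -0.279339, +0.001694)

rvec=(-0.6744, -0.2793, 0.0017) tvec=(0.0445, -0.0091, 0.4483)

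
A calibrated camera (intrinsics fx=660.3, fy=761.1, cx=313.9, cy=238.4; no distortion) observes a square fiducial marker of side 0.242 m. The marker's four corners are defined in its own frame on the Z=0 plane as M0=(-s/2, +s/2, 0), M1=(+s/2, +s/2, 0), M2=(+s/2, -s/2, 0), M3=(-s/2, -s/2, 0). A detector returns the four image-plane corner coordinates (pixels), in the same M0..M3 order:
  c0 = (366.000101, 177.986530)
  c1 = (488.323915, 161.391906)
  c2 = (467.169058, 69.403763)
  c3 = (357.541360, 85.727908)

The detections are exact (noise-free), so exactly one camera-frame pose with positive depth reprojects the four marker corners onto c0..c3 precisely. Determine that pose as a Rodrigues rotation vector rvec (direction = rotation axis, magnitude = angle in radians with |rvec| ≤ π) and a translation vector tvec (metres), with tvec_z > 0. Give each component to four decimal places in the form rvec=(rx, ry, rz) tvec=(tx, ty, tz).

Intrinsics K: fx=660.3, fy=761.1, cx=313.9, cy=238.4
Marker side s = 0.242 m; corners in marker frame (Z=0):
  M0 = (-0.1210, +0.1210, 0)
  M1 = (+0.1210, +0.1210, 0)
  M2 = (+0.1210, -0.1210, 0)
  M3 = (-0.1210, -0.1210, 0)
Detected image corners:
  c0 = (366.000101, 177.986530) px
  c1 = (488.323915, 161.391906) px
  c2 = (467.169058, 69.403763) px
  c3 = (357.541360, 85.727908) px
Planar DLT: solve 8×8 A·h = b for H (H[2,2]=1):
  H  [+449.63987 -125.31276 +418.88984]
  H  [-76.28656 +325.81500 +121.22095]
  H  [-0.06716 -0.44379 +1.00000]
B = K⁻¹H; ‖b₁‖=0.720412, ‖b₂‖=0.720412; λ = 2/(‖b₁‖+‖b₂‖) = 1.388095, sign → tz>0 ⇒ λ=+1.388095
r₁ = λ·B[:,0] = (+0.98956,-0.10993,-0.09322); r₂ = λ·B[:,1] = (+0.02942,+0.78718,-0.61602)
r₃ = r₁×r₂ = (+0.14110,+0.60685,+0.78219); SVD([r₁ r₂ r₃]) → R = UVᵀ:
  R  [+0.98956 +0.02942 +0.14110]
  R  [-0.10993 +0.78718 +0.60685]
  R  [-0.09322 -0.61602 +0.78219]
t = (+0.22071, -0.21371, +1.38809) m
tr R = 2.558930; θ = arccos((tr R − 1)/2) = 0.676985 rad = 38.788°
axis k = ((R−Rᵀ)₃₂, (R−Rᵀ)₁₃, (R−Rᵀ)₂₁) / (2 sinθ) = (-0.976038, +0.187027, -0.111221)
rvec = θ·k = (-0.660764, +0.126614, -0.075295)

rvec=(-0.6608, 0.1266, -0.0753) tvec=(0.2207, -0.2137, 1.3881)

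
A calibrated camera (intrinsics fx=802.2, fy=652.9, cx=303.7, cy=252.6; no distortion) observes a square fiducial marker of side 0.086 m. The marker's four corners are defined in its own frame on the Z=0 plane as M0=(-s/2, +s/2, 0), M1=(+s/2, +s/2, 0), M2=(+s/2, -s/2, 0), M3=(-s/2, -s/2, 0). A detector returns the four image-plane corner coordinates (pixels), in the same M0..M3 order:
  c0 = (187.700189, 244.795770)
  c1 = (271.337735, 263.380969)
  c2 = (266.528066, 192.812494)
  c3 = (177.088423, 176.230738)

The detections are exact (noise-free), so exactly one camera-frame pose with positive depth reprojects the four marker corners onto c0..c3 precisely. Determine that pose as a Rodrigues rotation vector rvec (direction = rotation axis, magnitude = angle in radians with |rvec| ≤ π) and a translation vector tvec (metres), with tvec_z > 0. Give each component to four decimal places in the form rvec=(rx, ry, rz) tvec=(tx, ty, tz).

rvec=(0.5998, 0.4493, 0.1172) tvec=(-0.0676, -0.0340, 0.6871)

Intrinsics K: fx=802.2, fy=652.9, cx=303.7, cy=252.6
Marker side s = 0.086 m; corners in marker frame (Z=0):
  M0 = (-0.0430, +0.0430, 0)
  M1 = (+0.0430, +0.0430, 0)
  M2 = (+0.0430, -0.0430, 0)
  M3 = (-0.0430, -0.0430, 0)
Detected image corners:
  c0 = (187.700189, 244.795770) px
  c1 = (271.337735, 263.380969) px
  c2 = (266.528066, 192.812494) px
  c3 = (177.088423, 176.230738) px
Planar DLT: solve 8×8 A·h = b for H (H[2,2]=1):
  H  [+882.26053 +277.31992 +224.78840]
  H  [+85.53299 +990.24871 +220.33784]
  H  [-0.54418 +0.82810 +1.00000]
B = K⁻¹H; ‖b₁‖=1.455314, ‖b₂‖=1.455314; λ = 2/(‖b₁‖+‖b₂‖) = 0.687137, sign → tz>0 ⇒ λ=+0.687137
r₁ = λ·B[:,0] = (+0.89728,+0.23469,-0.37392); r₂ = λ·B[:,1] = (+0.02212,+0.82203,+0.56902)
r₃ = r₁×r₂ = (+0.44092,-0.51884,+0.73240); SVD([r₁ r₂ r₃]) → R = UVᵀ:
  R  [+0.89728 +0.02212 +0.44092]
  R  [+0.23469 +0.82203 -0.51884]
  R  [-0.37392 +0.56902 +0.73240]
t = (-0.06759, -0.03395, +0.68714) m
tr R = 2.451700; θ = arccos((tr R − 1)/2) = 0.758527 rad = 43.460°
axis k = ((R−Rᵀ)₃₂, (R−Rᵀ)₁₃, (R−Rᵀ)₂₁) / (2 sinθ) = (+0.790758, +0.592307, +0.154512)
rvec = θ·k = (+0.599811, +0.449281, +0.117201)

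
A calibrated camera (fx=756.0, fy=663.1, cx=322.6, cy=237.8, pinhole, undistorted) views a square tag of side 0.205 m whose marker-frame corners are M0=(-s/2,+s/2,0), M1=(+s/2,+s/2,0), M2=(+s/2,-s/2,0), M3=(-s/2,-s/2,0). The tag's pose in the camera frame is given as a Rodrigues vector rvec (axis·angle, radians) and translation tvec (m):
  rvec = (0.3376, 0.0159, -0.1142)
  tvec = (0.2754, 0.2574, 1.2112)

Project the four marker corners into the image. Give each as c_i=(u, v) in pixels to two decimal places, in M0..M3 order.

Intrinsics K: fx=756.0, fy=663.1, cx=322.6, cy=237.8
Marker side s = 0.205 m; corners in marker frame (Z=0):
  M0 = (-0.1025, +0.1025, 0)
  M1 = (+0.1025, +0.1025, 0)
  M2 = (+0.1025, -0.1025, 0)
  M3 = (-0.1025, -0.1025, 0)
rvec = (0.3376, 0.0159, -0.1142), |rvec| = θ = 0.35675 rad = 20.440°
Rodrigues: sinθ=0.34923, 1−cosθ=0.06296; R = I + sinθ·[k]× + (1−cosθ)·[k]×²:
    [+0.99342 +0.11445 -0.00351]
    [-0.10914 +0.93716 -0.33138]
    [-0.03464 +0.32959 +0.94349]
t = (0.2754, 0.2574, 1.2112) m
M0: Pc = R·M0+t = (+0.18531, +0.36465, +1.24853); u = 756.0·(+0.18531)/1.24853 + 322.6 = 434.8042, v = 663.1·(+0.36465)/1.24853 + 237.8 = 431.4646
M1: Pc = R·M1+t = (+0.38896, +0.34227, +1.24143); u = 756.0·(+0.38896)/1.24143 + 322.6 = 559.4646, v = 663.1·(+0.34227)/1.24143 + 237.8 = 420.6219
M2: Pc = R·M2+t = (+0.36549, +0.15015, +1.17387); u = 756.0·(+0.36549)/1.17387 + 322.6 = 557.9879, v = 663.1·(+0.15015)/1.17387 + 237.8 = 322.6199
M3: Pc = R·M3+t = (+0.16184, +0.17253, +1.18097); u = 756.0·(+0.16184)/1.18097 + 322.6 = 426.2044, v = 663.1·(+0.17253)/1.18097 + 237.8 = 334.6722

c0=(434.80, 431.46) c1=(559.46, 420.62) c2=(557.99, 322.62) c3=(426.20, 334.67)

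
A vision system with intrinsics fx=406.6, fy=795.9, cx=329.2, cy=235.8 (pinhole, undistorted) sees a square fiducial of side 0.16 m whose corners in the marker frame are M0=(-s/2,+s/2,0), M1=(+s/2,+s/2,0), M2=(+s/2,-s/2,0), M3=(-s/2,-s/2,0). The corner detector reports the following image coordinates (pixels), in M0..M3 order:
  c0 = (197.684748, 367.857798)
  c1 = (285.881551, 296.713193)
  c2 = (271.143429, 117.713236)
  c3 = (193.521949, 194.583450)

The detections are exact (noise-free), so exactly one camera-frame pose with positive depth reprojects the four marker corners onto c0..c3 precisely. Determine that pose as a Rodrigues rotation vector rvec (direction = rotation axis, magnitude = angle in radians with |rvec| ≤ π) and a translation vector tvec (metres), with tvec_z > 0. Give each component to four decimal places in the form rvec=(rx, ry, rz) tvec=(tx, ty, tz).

rvec=(-0.4355, 0.4178, -0.3047) tvec=(-0.1455, 0.0037, 0.6286)

Intrinsics K: fx=406.6, fy=795.9, cx=329.2, cy=235.8
Marker side s = 0.16 m; corners in marker frame (Z=0):
  M0 = (-0.0800, +0.0800, 0)
  M1 = (+0.0800, +0.0800, 0)
  M2 = (+0.0800, -0.0800, 0)
  M3 = (-0.0800, -0.0800, 0)
Detected image corners:
  c0 = (197.684748, 367.857798) px
  c1 = (285.881551, 296.713193) px
  c2 = (271.143429, 117.713236) px
  c3 = (193.521949, 194.583450) px
Planar DLT: solve 8×8 A·h = b for H (H[2,2]=1):
  H  [+394.49214 -117.40032 +235.07562]
  H  [-589.01710 +919.72598 +240.53283]
  H  [-0.51353 -0.73867 +1.00000]
B = K⁻¹H; ‖b₁‖=1.590711, ‖b₂‖=1.590711; λ = 2/(‖b₁‖+‖b₂‖) = 0.628650, sign → tz>0 ⇒ λ=+0.628650
r₁ = λ·B[:,0] = (+0.87131,-0.36960,-0.32283); r₂ = λ·B[:,1] = (+0.19446,+0.86403,-0.46437)
r₃ = r₁×r₂ = (+0.45057,+0.34183,+0.82471); SVD([r₁ r₂ r₃]) → R = UVᵀ:
  R  [+0.87131 +0.19446 +0.45057]
  R  [-0.36960 +0.86403 +0.34183]
  R  [-0.32283 -0.46437 +0.82471]
t = (-0.14553, +0.00374, +0.62865) m
tr R = 2.560048; θ = arccos((tr R − 1)/2) = 0.676092 rad = 38.737°
axis k = ((R−Rᵀ)₃₂, (R−Rᵀ)₁₃, (R−Rᵀ)₂₁) / (2 sinθ) = (-0.644184, +0.617977, -0.450701)
rvec = θ·k = (-0.435527, +0.417810, -0.304715)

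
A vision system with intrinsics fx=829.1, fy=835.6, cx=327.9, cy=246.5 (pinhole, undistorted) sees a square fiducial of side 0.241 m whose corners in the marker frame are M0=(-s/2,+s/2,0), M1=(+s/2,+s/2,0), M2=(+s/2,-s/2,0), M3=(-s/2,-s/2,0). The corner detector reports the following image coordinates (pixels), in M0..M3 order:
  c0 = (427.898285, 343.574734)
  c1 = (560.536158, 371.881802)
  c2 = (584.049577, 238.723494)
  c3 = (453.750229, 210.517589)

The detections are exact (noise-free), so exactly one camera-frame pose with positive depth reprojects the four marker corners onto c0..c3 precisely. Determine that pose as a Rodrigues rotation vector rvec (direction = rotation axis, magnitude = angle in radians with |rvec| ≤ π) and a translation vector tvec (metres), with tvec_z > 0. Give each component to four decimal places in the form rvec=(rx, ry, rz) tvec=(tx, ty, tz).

Intrinsics K: fx=829.1, fy=835.6, cx=327.9, cy=246.5
Marker side s = 0.241 m; corners in marker frame (Z=0):
  M0 = (-0.1205, +0.1205, 0)
  M1 = (+0.1205, +0.1205, 0)
  M2 = (+0.1205, -0.1205, 0)
  M3 = (-0.1205, -0.1205, 0)
Detected image corners:
  c0 = (427.898285, 343.574734) px
  c1 = (560.536158, 371.881802) px
  c2 = (584.049577, 238.723494) px
  c3 = (453.750229, 210.517589) px
Planar DLT: solve 8×8 A·h = b for H (H[2,2]=1):
  H  [+551.56748 -138.65418 +506.76029]
  H  [+120.74929 +531.48146 +290.62109]
  H  [+0.01203 -0.07155 +1.00000]
B = K⁻¹H; ‖b₁‖=0.675481, ‖b₂‖=0.675481; λ = 2/(‖b₁‖+‖b₂‖) = 1.480426, sign → tz>0 ⇒ λ=+1.480426
r₁ = λ·B[:,0] = (+0.97782,+0.20867,+0.01782); r₂ = λ·B[:,1] = (-0.20569,+0.97287,-0.10592)
r₃ = r₁×r₂ = (-0.03944,+0.09991,+0.99421); SVD([r₁ r₂ r₃]) → R = UVᵀ:
  R  [+0.97782 -0.20569 -0.03944]
  R  [+0.20867 +0.97287 +0.09991]
  R  [+0.01782 -0.10592 +0.99421]
t = (+0.31937, +0.07817, +1.48043) m
tr R = 2.944906; θ = arccos((tr R − 1)/2) = 0.235263 rad = 13.480°
axis k = ((R−Rᵀ)₃₂, (R−Rᵀ)₁₃, (R−Rᵀ)₂₁) / (2 sinθ) = (-0.441509, -0.122810, +0.888812)
rvec = θ·k = (-0.103871, -0.028893, +0.209105)

rvec=(-0.1039, -0.0289, 0.2091) tvec=(0.3194, 0.0782, 1.4804)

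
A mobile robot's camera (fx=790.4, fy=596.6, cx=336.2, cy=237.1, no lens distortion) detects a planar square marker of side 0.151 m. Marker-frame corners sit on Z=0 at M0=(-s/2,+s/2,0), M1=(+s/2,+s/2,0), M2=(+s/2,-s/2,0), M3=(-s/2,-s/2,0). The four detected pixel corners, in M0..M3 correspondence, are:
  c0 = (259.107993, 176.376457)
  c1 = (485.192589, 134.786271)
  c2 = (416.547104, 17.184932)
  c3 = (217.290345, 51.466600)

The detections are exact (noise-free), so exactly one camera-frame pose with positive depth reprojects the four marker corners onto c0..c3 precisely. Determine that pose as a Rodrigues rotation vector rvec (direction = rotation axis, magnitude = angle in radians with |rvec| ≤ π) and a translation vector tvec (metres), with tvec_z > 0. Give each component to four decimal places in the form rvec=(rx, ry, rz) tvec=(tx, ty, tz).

rvec=(-0.4999, -0.0066, -0.2595) tvec=(0.0052, -0.1336, 0.5446)

Intrinsics K: fx=790.4, fy=596.6, cx=336.2, cy=237.1
Marker side s = 0.151 m; corners in marker frame (Z=0):
  M0 = (-0.0755, +0.0755, 0)
  M1 = (+0.0755, +0.0755, 0)
  M2 = (+0.0755, -0.0755, 0)
  M3 = (-0.0755, -0.0755, 0)
Detected image corners:
  c0 = (259.107993, 176.376457) px
  c1 = (485.192589, 134.786271) px
  c2 = (416.547104, 17.184932) px
  c3 = (217.290345, 51.466600) px
Planar DLT: solve 8×8 A·h = b for H (H[2,2]=1):
  H  [+1446.49817 +67.39504 +343.74682]
  H  [-237.54336 +720.31623 +90.79554]
  H  [+0.12744 -0.86851 +1.00000]
B = K⁻¹H; ‖b₁‖=1.836139, ‖b₂‖=1.836139; λ = 2/(‖b₁‖+‖b₂‖) = 0.544621, sign → tz>0 ⇒ λ=+0.544621
r₁ = λ·B[:,0] = (+0.96718,-0.24443,+0.06941); r₂ = λ·B[:,1] = (+0.24763,+0.84554,-0.47301)
r₃ = r₁×r₂ = (+0.05693,+0.47467,+0.87832); SVD([r₁ r₂ r₃]) → R = UVᵀ:
  R  [+0.96718 +0.24763 +0.05693]
  R  [-0.24443 +0.84554 +0.47467]
  R  [+0.06941 -0.47301 +0.87832]
t = (+0.00520, -0.13356, +0.54462) m
tr R = 2.691040; θ = arccos((tr R − 1)/2) = 0.563258 rad = 32.272°
axis k = ((R−Rᵀ)₃₂, (R−Rᵀ)₁₃, (R−Rᵀ)₂₁) / (2 sinθ) = (-0.887435, -0.011683, -0.460784)
rvec = θ·k = (-0.499855, -0.006581, -0.259540)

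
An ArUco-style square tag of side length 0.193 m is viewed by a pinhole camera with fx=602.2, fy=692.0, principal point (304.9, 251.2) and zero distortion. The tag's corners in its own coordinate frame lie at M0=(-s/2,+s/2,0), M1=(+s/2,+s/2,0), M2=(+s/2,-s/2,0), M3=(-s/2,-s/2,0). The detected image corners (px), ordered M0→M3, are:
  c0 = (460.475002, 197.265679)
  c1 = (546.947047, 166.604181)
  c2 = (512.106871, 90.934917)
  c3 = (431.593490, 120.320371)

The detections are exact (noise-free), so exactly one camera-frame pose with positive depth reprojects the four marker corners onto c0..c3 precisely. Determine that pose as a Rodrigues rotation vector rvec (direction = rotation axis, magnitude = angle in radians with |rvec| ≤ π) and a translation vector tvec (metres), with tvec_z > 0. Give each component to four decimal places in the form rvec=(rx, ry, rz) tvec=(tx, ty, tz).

rvec=(-0.4826, 0.1419, -0.2758) tvec=(0.4107, -0.2132, 1.3579)

Intrinsics K: fx=602.2, fy=692.0, cx=304.9, cy=251.2
Marker side s = 0.193 m; corners in marker frame (Z=0):
  M0 = (-0.0965, +0.0965, 0)
  M1 = (+0.0965, +0.0965, 0)
  M2 = (+0.0965, -0.0965, 0)
  M3 = (-0.0965, -0.0965, 0)
Detected image corners:
  c0 = (460.475002, 197.265679) px
  c1 = (546.947047, 166.604181) px
  c2 = (512.106871, 90.934917) px
  c3 = (431.593490, 120.320371) px
Planar DLT: solve 8×8 A·h = b for H (H[2,2]=1):
  H  [+407.12575 -5.84179 +487.03604]
  H  [-162.80686 +345.03073 +142.56583]
  H  [-0.05116 -0.35026 +1.00000]
B = K⁻¹H; ‖b₁‖=0.736435, ‖b₂‖=0.736435; λ = 2/(‖b₁‖+‖b₂‖) = 1.357893, sign → tz>0 ⇒ λ=+1.357893
r₁ = λ·B[:,0] = (+0.95320,-0.29425,-0.06948); r₂ = λ·B[:,1] = (+0.22763,+0.84969,-0.47561)
r₃ = r₁×r₂ = (+0.19898,+0.43754,+0.87691); SVD([r₁ r₂ r₃]) → R = UVᵀ:
  R  [+0.95320 +0.22763 +0.19898]
  R  [-0.29425 +0.84969 +0.43754]
  R  [-0.06948 -0.47561 +0.87691]
t = (+0.41070, -0.21317, +1.35789) m
tr R = 2.679802; θ = arccos((tr R − 1)/2) = 0.573696 rad = 32.870°
axis k = ((R−Rᵀ)₃₂, (R−Rᵀ)₁₃, (R−Rᵀ)₂₁) / (2 sinθ) = (-0.841236, +0.247318, -0.480787)
rvec = θ·k = (-0.482613, +0.141885, -0.275825)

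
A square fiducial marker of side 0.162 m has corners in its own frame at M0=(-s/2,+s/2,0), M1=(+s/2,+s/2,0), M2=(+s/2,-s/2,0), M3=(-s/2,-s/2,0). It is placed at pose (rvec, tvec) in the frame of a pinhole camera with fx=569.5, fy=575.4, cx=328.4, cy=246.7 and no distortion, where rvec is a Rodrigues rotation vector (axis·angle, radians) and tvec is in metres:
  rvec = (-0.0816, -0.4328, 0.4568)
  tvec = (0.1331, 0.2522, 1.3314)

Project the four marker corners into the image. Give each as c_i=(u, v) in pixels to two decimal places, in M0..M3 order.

Intrinsics K: fx=569.5, fy=575.4, cx=328.4, cy=246.7
Marker side s = 0.162 m; corners in marker frame (Z=0):
  M0 = (-0.0810, +0.0810, 0)
  M1 = (+0.0810, +0.0810, 0)
  M2 = (+0.0810, -0.0810, 0)
  M3 = (-0.0810, -0.0810, 0)
rvec = (-0.0816, -0.4328, 0.4568), |rvec| = θ = 0.63454 rad = 36.356°
Rodrigues: sinθ=0.59281, 1−cosθ=0.19466; R = I + sinθ·[k]× + (1−cosθ)·[k]×²:
    [+0.80856 -0.40968 -0.42236]
    [+0.44383 +0.89590 -0.01935]
    [+0.38631 -0.17181 +0.90622]
t = (0.1331, 0.2522, 1.3314) m
M0: Pc = R·M0+t = (+0.03442, +0.28882, +1.28619); u = 569.5·(+0.03442)/1.28619 + 328.4 = 343.6414, v = 575.4·(+0.28882)/1.28619 + 246.7 = 375.9076
M1: Pc = R·M1+t = (+0.16541, +0.36072, +1.34877); u = 569.5·(+0.16541)/1.34877 + 328.4 = 398.2416, v = 575.4·(+0.36072)/1.34877 + 246.7 = 400.5858
M2: Pc = R·M2+t = (+0.23178, +0.21558, +1.37661); u = 569.5·(+0.23178)/1.37661 + 328.4 = 424.2861, v = 575.4·(+0.21558)/1.37661 + 246.7 = 336.8099
M3: Pc = R·M3+t = (+0.10079, +0.14368, +1.31403); u = 569.5·(+0.10079)/1.31403 + 328.4 = 372.0828, v = 575.4·(+0.14368)/1.31403 + 246.7 = 309.6169

c0=(343.64, 375.91) c1=(398.24, 400.59) c2=(424.29, 336.81) c3=(372.08, 309.62)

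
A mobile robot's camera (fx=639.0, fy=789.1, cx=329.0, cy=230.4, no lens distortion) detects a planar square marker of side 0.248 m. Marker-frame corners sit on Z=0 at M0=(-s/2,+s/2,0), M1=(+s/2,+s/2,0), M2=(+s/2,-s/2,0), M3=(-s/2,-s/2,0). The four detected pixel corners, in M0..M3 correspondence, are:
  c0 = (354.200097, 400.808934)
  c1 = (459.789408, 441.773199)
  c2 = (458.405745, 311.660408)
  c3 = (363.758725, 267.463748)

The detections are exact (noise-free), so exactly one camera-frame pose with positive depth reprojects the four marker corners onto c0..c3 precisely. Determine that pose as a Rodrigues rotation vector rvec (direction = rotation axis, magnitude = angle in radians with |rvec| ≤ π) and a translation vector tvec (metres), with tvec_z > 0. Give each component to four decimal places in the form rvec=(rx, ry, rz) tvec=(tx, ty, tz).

rvec=(-0.5817, -0.4280, 0.2474) tvec=(0.1711, 0.2073, 1.3393)

Intrinsics K: fx=639.0, fy=789.1, cx=329.0, cy=230.4
Marker side s = 0.248 m; corners in marker frame (Z=0):
  M0 = (-0.1240, +0.1240, 0)
  M1 = (+0.1240, +0.1240, 0)
  M2 = (+0.1240, -0.1240, 0)
  M3 = (-0.1240, -0.1240, 0)
Detected image corners:
  c0 = (354.200097, 400.808934) px
  c1 = (459.789408, 441.773199) px
  c2 = (458.405745, 311.660408) px
  c3 = (363.758725, 267.463748) px
Planar DLT: solve 8×8 A·h = b for H (H[2,2]=1):
  H  [+499.97821 -192.11481 +410.62663]
  H  [+256.72534 +377.79328 +352.53571]
  H  [+0.23825 -0.43097 +1.00000]
B = K⁻¹H; ‖b₁‖=0.746647, ‖b₂‖=0.746647; λ = 2/(‖b₁‖+‖b₂‖) = 1.339321, sign → tz>0 ⇒ λ=+1.339321
r₁ = λ·B[:,0] = (+0.88364,+0.34256,+0.31910); r₂ = λ·B[:,1] = (-0.10548,+0.80975,-0.57721)
r₃ = r₁×r₂ = (-0.45612,+0.47639,+0.75167); SVD([r₁ r₂ r₃]) → R = UVᵀ:
  R  [+0.88364 -0.10548 -0.45612]
  R  [+0.34256 +0.80975 +0.47639]
  R  [+0.31910 -0.57721 +0.75167]
t = (+0.17109, +0.20730, +1.33932) m
tr R = 2.445063; θ = arccos((tr R − 1)/2) = 0.763339 rad = 43.736°
axis k = ((R−Rᵀ)₃₂, (R−Rᵀ)₁₃, (R−Rᵀ)₂₁) / (2 sinθ) = (-0.762004, -0.560667, +0.324040)
rvec = θ·k = (-0.581667, -0.427979, +0.247353)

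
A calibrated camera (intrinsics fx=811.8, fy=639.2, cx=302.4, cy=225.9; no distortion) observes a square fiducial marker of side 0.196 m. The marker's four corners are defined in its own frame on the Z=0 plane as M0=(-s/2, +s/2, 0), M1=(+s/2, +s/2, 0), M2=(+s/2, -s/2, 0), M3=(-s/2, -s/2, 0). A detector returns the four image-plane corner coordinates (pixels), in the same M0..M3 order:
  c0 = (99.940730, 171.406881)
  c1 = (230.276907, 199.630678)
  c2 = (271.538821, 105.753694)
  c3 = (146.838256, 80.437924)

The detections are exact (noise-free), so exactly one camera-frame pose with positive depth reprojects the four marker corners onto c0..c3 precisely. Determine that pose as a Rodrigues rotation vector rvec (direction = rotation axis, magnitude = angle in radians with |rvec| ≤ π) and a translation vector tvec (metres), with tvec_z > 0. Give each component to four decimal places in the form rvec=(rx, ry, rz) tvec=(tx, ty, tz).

Intrinsics K: fx=811.8, fy=639.2, cx=302.4, cy=225.9
Marker side s = 0.196 m; corners in marker frame (Z=0):
  M0 = (-0.0980, +0.0980, 0)
  M1 = (+0.0980, +0.0980, 0)
  M2 = (+0.0980, -0.0980, 0)
  M3 = (-0.0980, -0.0980, 0)
Detected image corners:
  c0 = (99.940730, 171.406881) px
  c1 = (230.276907, 199.630678) px
  c2 = (271.538821, 105.753694) px
  c3 = (146.838256, 80.437924) px
Planar DLT: solve 8×8 A·h = b for H (H[2,2]=1):
  H  [+634.04517 -272.81671 +187.15948]
  H  [+124.33690 +435.90341 +138.03711]
  H  [-0.08656 -0.25540 +1.00000]
B = K⁻¹H; ‖b₁‖=0.848286, ‖b₂‖=0.848286; λ = 2/(‖b₁‖+‖b₂‖) = 1.178848, sign → tz>0 ⇒ λ=+1.178848
r₁ = λ·B[:,0] = (+0.95873,+0.26537,-0.10204); r₂ = λ·B[:,1] = (-0.28401,+0.91032,-0.30108)
r₃ = r₁×r₂ = (+0.01299,+0.31764,+0.94812); SVD([r₁ r₂ r₃]) → R = UVᵀ:
  R  [+0.95873 -0.28401 +0.01299]
  R  [+0.26537 +0.91032 +0.31764]
  R  [-0.10204 -0.30108 +0.94812]
t = (-0.16735, -0.16204, +1.17885) m
tr R = 2.817178; θ = arccos((tr R − 1)/2) = 0.430903 rad = 24.689°
axis k = ((R−Rᵀ)₃₂, (R−Rᵀ)₁₃, (R−Rᵀ)₂₁) / (2 sinθ) = (-0.740639, +0.137692, +0.657644)
rvec = θ·k = (-0.319143, +0.059332, +0.283380)

rvec=(-0.3191, 0.0593, 0.2834) tvec=(-0.1673, -0.1620, 1.1788)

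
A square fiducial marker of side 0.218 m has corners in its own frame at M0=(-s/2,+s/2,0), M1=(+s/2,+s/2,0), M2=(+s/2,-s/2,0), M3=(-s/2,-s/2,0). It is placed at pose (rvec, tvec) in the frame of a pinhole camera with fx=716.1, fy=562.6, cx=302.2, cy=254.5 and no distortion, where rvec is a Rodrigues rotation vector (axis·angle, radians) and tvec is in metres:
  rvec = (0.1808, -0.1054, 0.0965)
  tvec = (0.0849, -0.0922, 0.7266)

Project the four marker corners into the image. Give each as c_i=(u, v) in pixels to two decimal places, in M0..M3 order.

Intrinsics K: fx=716.1, fy=562.6, cx=302.2, cy=254.5
Marker side s = 0.218 m; corners in marker frame (Z=0):
  M0 = (-0.1090, +0.1090, 0)
  M1 = (+0.1090, +0.1090, 0)
  M2 = (+0.1090, -0.1090, 0)
  M3 = (-0.1090, -0.1090, 0)
rvec = (0.1808, -0.1054, 0.0965), |rvec| = θ = 0.23046 rad = 13.204°
Rodrigues: sinθ=0.22842, 1−cosθ=0.02644; R = I + sinθ·[k]× + (1−cosθ)·[k]×²:
    [+0.98983 -0.10513 -0.09578]
    [+0.08616 +0.97909 -0.18427]
    [+0.11315 +0.17414 +0.97820]
t = (0.0849, -0.0922, 0.7266) m
M0: Pc = R·M0+t = (-0.03445, +0.00513, +0.73325); u = 716.1·(-0.03445)/0.73325 + 302.2 = 268.5541, v = 562.6·(+0.00513)/0.73325 + 254.5 = 258.4356
M1: Pc = R·M1+t = (+0.18133, +0.02391, +0.75792); u = 716.1·(+0.18133)/0.75792 + 302.2 = 473.5280, v = 562.6·(+0.02391)/0.75792 + 254.5 = 272.2504
M2: Pc = R·M2+t = (+0.20425, -0.18953, +0.71995); u = 716.1·(+0.20425)/0.71995 + 302.2 = 505.3586, v = 562.6·(-0.18953)/0.71995 + 254.5 = 106.3941
M3: Pc = R·M3+t = (-0.01153, -0.20831, +0.69528); u = 716.1·(-0.01153)/0.69528 + 302.2 = 290.3224, v = 562.6·(-0.20831)/0.69528 + 254.5 = 85.9407

c0=(268.55, 258.44) c1=(473.53, 272.25) c2=(505.36, 106.39) c3=(290.32, 85.94)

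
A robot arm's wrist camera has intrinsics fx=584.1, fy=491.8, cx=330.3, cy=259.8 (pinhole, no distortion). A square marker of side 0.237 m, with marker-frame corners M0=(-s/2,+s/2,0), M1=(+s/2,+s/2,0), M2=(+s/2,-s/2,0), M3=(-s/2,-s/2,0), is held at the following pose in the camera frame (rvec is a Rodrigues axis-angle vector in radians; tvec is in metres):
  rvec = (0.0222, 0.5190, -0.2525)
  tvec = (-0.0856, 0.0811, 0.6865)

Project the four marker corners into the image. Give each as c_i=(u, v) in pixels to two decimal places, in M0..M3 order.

Intrinsics K: fx=584.1, fy=491.8, cx=330.3, cy=259.8
Marker side s = 0.237 m; corners in marker frame (Z=0):
  M0 = (-0.1185, +0.1185, 0)
  M1 = (+0.1185, +0.1185, 0)
  M2 = (+0.1185, -0.1185, 0)
  M3 = (-0.1185, -0.1185, 0)
rvec = (0.0222, 0.5190, -0.2525), |rvec| = θ = 0.57759 rad = 33.093°
Rodrigues: sinθ=0.54601, 1−cosθ=0.16222; R = I + sinθ·[k]× + (1−cosθ)·[k]×²:
    [+0.83802 +0.24430 +0.48789]
    [-0.23309 +0.96876 -0.08471]
    [-0.49335 -0.04274 +0.86878]
t = (-0.0856, 0.0811, 0.6865) m
M0: Pc = R·M0+t = (-0.15596, +0.22352, +0.73990); u = 584.1·(-0.15596)/0.73990 + 330.3 = 207.1827, v = 491.8·(+0.22352)/0.73990 + 259.8 = 408.3702
M1: Pc = R·M1+t = (+0.04265, +0.16828, +0.62297); u = 584.1·(+0.04265)/0.62297 + 330.3 = 370.2928, v = 491.8·(+0.16828)/0.62297 + 259.8 = 392.6441
M2: Pc = R·M2+t = (-0.01524, -0.06132, +0.63310); u = 584.1·(-0.01524)/0.63310 + 330.3 = 316.2363, v = 491.8·(-0.06132)/0.63310 + 259.8 = 212.1668
M3: Pc = R·M3+t = (-0.21385, -0.00608, +0.75003); u = 584.1·(-0.21385)/0.75003 + 330.3 = 163.7559, v = 491.8·(-0.00608)/0.75003 + 259.8 = 255.8154

c0=(207.18, 408.37) c1=(370.29, 392.64) c2=(316.24, 212.17) c3=(163.76, 255.82)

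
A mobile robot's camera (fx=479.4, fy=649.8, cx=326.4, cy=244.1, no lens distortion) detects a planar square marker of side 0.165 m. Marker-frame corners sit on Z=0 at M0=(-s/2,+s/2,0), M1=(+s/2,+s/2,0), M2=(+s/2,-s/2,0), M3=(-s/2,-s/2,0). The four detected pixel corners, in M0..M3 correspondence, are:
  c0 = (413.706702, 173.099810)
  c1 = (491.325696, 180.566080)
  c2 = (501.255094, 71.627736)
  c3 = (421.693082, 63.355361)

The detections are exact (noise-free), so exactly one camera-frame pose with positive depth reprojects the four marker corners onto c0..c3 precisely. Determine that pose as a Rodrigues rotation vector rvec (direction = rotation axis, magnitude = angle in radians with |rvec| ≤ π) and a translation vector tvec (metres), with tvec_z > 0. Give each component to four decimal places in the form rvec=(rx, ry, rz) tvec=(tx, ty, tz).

Intrinsics K: fx=479.4, fy=649.8, cx=326.4, cy=244.1
Marker side s = 0.165 m; corners in marker frame (Z=0):
  M0 = (-0.0825, +0.0825, 0)
  M1 = (+0.0825, +0.0825, 0)
  M2 = (+0.0825, -0.0825, 0)
  M3 = (-0.0825, -0.0825, 0)
Detected image corners:
  c0 = (413.706702, 173.099810) px
  c1 = (491.325696, 180.566080) px
  c2 = (501.255094, 71.627736) px
  c3 = (421.693082, 63.355361) px
Planar DLT: solve 8×8 A·h = b for H (H[2,2]=1):
  H  [+491.59621 +15.92011 +457.04736]
  H  [+51.76915 +681.44109 +122.86627]
  H  [+0.03362 +0.15367 +1.00000]
B = K⁻¹H; ‖b₁‖=1.005351, ‖b₂‖=1.005351; λ = 2/(‖b₁‖+‖b₂‖) = 0.994678, sign → tz>0 ⇒ λ=+0.994678
r₁ = λ·B[:,0] = (+0.99721,+0.06668,+0.03344); r₂ = λ·B[:,1] = (-0.07104,+0.98569,+0.15285)
r₃ = r₁×r₂ = (-0.02277,-0.15480,+0.98768); SVD([r₁ r₂ r₃]) → R = UVᵀ:
  R  [+0.99721 -0.07104 -0.02277]
  R  [+0.06668 +0.98569 -0.15480]
  R  [+0.03344 +0.15285 +0.98768]
t = (+0.27107, -0.18558, +0.99468) m
tr R = 2.970589; θ = arccos((tr R − 1)/2) = 0.171707 rad = 9.838°
axis k = ((R−Rᵀ)₃₂, (R−Rᵀ)₁₃, (R−Rᵀ)₂₁) / (2 sinθ) = (+0.900290, -0.164498, +0.403012)
rvec = θ·k = (+0.154586, -0.028245, +0.069200)

rvec=(0.1546, -0.0282, 0.0692) tvec=(0.2711, -0.1856, 0.9947)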